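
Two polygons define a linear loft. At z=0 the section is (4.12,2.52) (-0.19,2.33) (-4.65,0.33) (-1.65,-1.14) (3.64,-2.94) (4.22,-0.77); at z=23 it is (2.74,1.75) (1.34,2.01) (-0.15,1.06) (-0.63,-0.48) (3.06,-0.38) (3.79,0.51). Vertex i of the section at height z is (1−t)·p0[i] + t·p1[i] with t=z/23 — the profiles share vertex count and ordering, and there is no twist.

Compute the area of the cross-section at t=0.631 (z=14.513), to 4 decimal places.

Cross-section at t=0.631: each vertex is (1-t)·p0[i] + t·p1[i].
  v1: (1-0.631)·(4.12,2.52) + 0.631·(2.74,1.75) = (3.2492,2.0341)
  v2: (1-0.631)·(-0.19,2.33) + 0.631·(1.34,2.01) = (0.7754,2.1281)
  v3: (1-0.631)·(-4.65,0.33) + 0.631·(-0.15,1.06) = (-1.8105,0.7906)
  v4: (1-0.631)·(-1.65,-1.14) + 0.631·(-0.63,-0.48) = (-1.0064,-0.7235)
  v5: (1-0.631)·(3.64,-2.94) + 0.631·(3.06,-0.38) = (3.2740,-1.3246)
  v6: (1-0.631)·(4.22,-0.77) + 0.631·(3.79,0.51) = (3.9487,0.0377)
Shoelace sum Σ(x_i·y_{i+1} − x_{i+1}·y_i):
  i=1: 3.2492·2.1281 − 0.7754·2.0341 = +5.3373 (running +5.3373)
  i=2: 0.7754·0.7906 − -1.8105·2.1281 = +4.4660 (running +9.8032)
  i=3: -1.8105·-0.7235 − -1.0064·0.7906 = +2.1056 (running +11.9089)
  i=4: -1.0064·-1.3246 − 3.2740·-0.7235 = +3.7020 (running +15.6109)
  i=5: 3.2740·0.0377 − 3.9487·-1.3246 = +5.3539 (running +20.9648)
  i=6: 3.9487·2.0341 − 3.2492·0.0377 = +7.9097 (running +28.8745)
Area = |Σ|/2 = |28.8745|/2 = 14.4372

Area at t=0.631: 14.4372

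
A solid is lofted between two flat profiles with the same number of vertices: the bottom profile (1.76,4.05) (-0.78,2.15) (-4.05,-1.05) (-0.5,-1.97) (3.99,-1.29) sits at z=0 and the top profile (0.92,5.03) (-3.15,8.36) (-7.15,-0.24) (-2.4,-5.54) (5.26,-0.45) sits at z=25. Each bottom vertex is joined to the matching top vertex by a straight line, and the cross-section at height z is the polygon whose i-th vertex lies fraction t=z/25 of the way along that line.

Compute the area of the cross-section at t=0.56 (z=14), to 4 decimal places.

Area at t=0.56: 57.7088

Cross-section at t=0.56: each vertex is (1-t)·p0[i] + t·p1[i].
  v1: (1-0.56)·(1.76,4.05) + 0.56·(0.92,5.03) = (1.2896,4.5988)
  v2: (1-0.56)·(-0.78,2.15) + 0.56·(-3.15,8.36) = (-2.1072,5.6276)
  v3: (1-0.56)·(-4.05,-1.05) + 0.56·(-7.15,-0.24) = (-5.7860,-0.5964)
  v4: (1-0.56)·(-0.5,-1.97) + 0.56·(-2.4,-5.54) = (-1.5640,-3.9692)
  v5: (1-0.56)·(3.99,-1.29) + 0.56·(5.26,-0.45) = (4.7012,-0.8196)
Shoelace sum Σ(x_i·y_{i+1} − x_{i+1}·y_i):
  i=1: 1.2896·5.6276 − -2.1072·4.5988 = +16.9479 (running +16.9479)
  i=2: -2.1072·-0.5964 − -5.7860·5.6276 = +33.8180 (running +50.7660)
  i=3: -5.7860·-3.9692 − -1.5640·-0.5964 = +22.0330 (running +72.7990)
  i=4: -1.5640·-0.8196 − 4.7012·-3.9692 = +19.9419 (running +92.7409)
  i=5: 4.7012·4.5988 − 1.2896·-0.8196 = +22.6768 (running +115.4177)
Area = |Σ|/2 = |115.4177|/2 = 57.7088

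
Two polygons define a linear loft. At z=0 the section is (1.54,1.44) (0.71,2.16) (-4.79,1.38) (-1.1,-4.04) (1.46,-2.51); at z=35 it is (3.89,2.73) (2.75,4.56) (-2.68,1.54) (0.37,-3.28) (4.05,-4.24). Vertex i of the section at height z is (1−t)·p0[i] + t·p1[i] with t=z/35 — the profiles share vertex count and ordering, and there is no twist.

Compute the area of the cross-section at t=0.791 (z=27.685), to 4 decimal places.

Cross-section at t=0.791: each vertex is (1-t)·p0[i] + t·p1[i].
  v1: (1-0.791)·(1.54,1.44) + 0.791·(3.89,2.73) = (3.3989,2.4604)
  v2: (1-0.791)·(0.71,2.16) + 0.791·(2.75,4.56) = (2.3236,4.0584)
  v3: (1-0.791)·(-4.79,1.38) + 0.791·(-2.68,1.54) = (-3.1210,1.5066)
  v4: (1-0.791)·(-1.1,-4.04) + 0.791·(0.37,-3.28) = (0.0628,-3.4388)
  v5: (1-0.791)·(1.46,-2.51) + 0.791·(4.05,-4.24) = (3.5087,-3.8784)
Shoelace sum Σ(x_i·y_{i+1} − x_{i+1}·y_i):
  i=1: 3.3989·4.0584 − 2.3236·2.4604 = +8.0768 (running +8.0768)
  i=2: 2.3236·1.5066 − -3.1210·4.0584 = +16.1669 (running +24.2438)
  i=3: -3.1210·-3.4388 − 0.0628·1.5066 = +10.6380 (running +34.8818)
  i=4: 0.0628·-3.8784 − 3.5087·-3.4388 = +11.8224 (running +46.7042)
  i=5: 3.5087·2.4604 − 3.3989·-3.8784 = +21.8149 (running +68.5191)
Area = |Σ|/2 = |68.5191|/2 = 34.2596

Area at t=0.791: 34.2596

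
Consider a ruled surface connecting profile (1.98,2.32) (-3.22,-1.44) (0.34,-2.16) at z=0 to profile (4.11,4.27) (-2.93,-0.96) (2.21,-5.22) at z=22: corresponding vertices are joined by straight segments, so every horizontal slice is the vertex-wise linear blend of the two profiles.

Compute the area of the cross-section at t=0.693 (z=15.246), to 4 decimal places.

Cross-section at t=0.693: each vertex is (1-t)·p0[i] + t·p1[i].
  v1: (1-0.693)·(1.98,2.32) + 0.693·(4.11,4.27) = (3.4561,3.6713)
  v2: (1-0.693)·(-3.22,-1.44) + 0.693·(-2.93,-0.96) = (-3.0190,-1.1074)
  v3: (1-0.693)·(0.34,-2.16) + 0.693·(2.21,-5.22) = (1.6359,-4.2806)
Shoelace sum Σ(x_i·y_{i+1} − x_{i+1}·y_i):
  i=1: 3.4561·-1.1074 − -3.0190·3.6713 = +7.2568 (running +7.2568)
  i=2: -3.0190·-4.2806 − 1.6359·-1.1074 = +14.7347 (running +21.9915)
  i=3: 1.6359·3.6713 − 3.4561·-4.2806 = +20.8001 (running +42.7916)
Area = |Σ|/2 = |42.7916|/2 = 21.3958

Area at t=0.693: 21.3958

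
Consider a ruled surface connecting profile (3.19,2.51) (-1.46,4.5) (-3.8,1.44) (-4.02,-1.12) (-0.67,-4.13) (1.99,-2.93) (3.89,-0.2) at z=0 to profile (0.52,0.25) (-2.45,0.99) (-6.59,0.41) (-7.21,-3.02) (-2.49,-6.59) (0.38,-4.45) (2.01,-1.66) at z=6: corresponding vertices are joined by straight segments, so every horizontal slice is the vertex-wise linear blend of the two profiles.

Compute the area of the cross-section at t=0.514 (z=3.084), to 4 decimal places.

Cross-section at t=0.514: each vertex is (1-t)·p0[i] + t·p1[i].
  v1: (1-0.514)·(3.19,2.51) + 0.514·(0.52,0.25) = (1.8176,1.3484)
  v2: (1-0.514)·(-1.46,4.5) + 0.514·(-2.45,0.99) = (-1.9689,2.6959)
  v3: (1-0.514)·(-3.8,1.44) + 0.514·(-6.59,0.41) = (-5.2341,0.9106)
  v4: (1-0.514)·(-4.02,-1.12) + 0.514·(-7.21,-3.02) = (-5.6597,-2.0966)
  v5: (1-0.514)·(-0.67,-4.13) + 0.514·(-2.49,-6.59) = (-1.6055,-5.3944)
  v6: (1-0.514)·(1.99,-2.93) + 0.514·(0.38,-4.45) = (1.1625,-3.7113)
  v7: (1-0.514)·(3.89,-0.2) + 0.514·(2.01,-1.66) = (2.9237,-0.9504)
Shoelace sum Σ(x_i·y_{i+1} − x_{i+1}·y_i):
  i=1: 1.8176·2.6959 − -1.9689·1.3484 = +7.5548 (running +7.5548)
  i=2: -1.9689·0.9106 − -5.2341·2.6959 = +12.3175 (running +19.8723)
  i=3: -5.2341·-2.0966 − -5.6597·0.9106 = +16.1273 (running +35.9996)
  i=4: -5.6597·-5.3944 − -1.6055·-2.0966 = +27.1646 (running +63.1642)
  i=5: -1.6055·-3.7113 − 1.1625·-5.3944 = +12.2292 (running +75.3934)
  i=6: 1.1625·-0.9504 − 2.9237·-3.7113 = +9.7457 (running +85.1392)
  i=7: 2.9237·1.3484 − 1.8176·-0.9504 = +5.6697 (running +90.8089)
Area = |Σ|/2 = |90.8089|/2 = 45.4044

Area at t=0.514: 45.4044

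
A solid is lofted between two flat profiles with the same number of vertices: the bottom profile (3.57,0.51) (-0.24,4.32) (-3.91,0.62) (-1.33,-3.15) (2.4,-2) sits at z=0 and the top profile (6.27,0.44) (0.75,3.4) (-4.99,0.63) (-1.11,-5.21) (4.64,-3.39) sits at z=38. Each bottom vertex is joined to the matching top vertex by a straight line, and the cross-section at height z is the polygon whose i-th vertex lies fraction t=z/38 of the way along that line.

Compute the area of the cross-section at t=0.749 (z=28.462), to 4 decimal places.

Area at t=0.749: 50.9771

Cross-section at t=0.749: each vertex is (1-t)·p0[i] + t·p1[i].
  v1: (1-0.749)·(3.57,0.51) + 0.749·(6.27,0.44) = (5.5923,0.4576)
  v2: (1-0.749)·(-0.24,4.32) + 0.749·(0.75,3.4) = (0.5015,3.6309)
  v3: (1-0.749)·(-3.91,0.62) + 0.749·(-4.99,0.63) = (-4.7189,0.6275)
  v4: (1-0.749)·(-1.33,-3.15) + 0.749·(-1.11,-5.21) = (-1.1652,-4.6929)
  v5: (1-0.749)·(2.4,-2) + 0.749·(4.64,-3.39) = (4.0778,-3.0411)
Shoelace sum Σ(x_i·y_{i+1} − x_{i+1}·y_i):
  i=1: 5.5923·3.6309 − 0.5015·0.4576 = +20.0757 (running +20.0757)
  i=2: 0.5015·0.6275 − -4.7189·3.6309 = +17.4487 (running +37.5244)
  i=3: -4.7189·-4.6929 − -1.1652·0.6275 = +22.8768 (running +60.4012)
  i=4: -1.1652·-3.0411 − 4.0778·-4.6929 = +22.6802 (running +83.0814)
  i=5: 4.0778·0.4576 − 5.5923·-3.0411 = +18.8727 (running +101.9541)
Area = |Σ|/2 = |101.9541|/2 = 50.9771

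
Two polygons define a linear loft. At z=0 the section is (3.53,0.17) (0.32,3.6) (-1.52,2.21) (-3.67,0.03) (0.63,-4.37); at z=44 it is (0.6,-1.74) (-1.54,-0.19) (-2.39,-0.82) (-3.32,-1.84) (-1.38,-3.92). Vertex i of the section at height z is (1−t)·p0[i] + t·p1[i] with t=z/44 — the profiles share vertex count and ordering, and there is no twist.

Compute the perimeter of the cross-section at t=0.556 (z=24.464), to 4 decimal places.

Perimeter at t=0.556: 15.6060

Cross-section at t=0.556: each vertex is (1-t)·p0[i] + t·p1[i].
  v1: (1-0.556)·(3.53,0.17) + 0.556·(0.6,-1.74) = (1.9009,-0.8920)
  v2: (1-0.556)·(0.32,3.6) + 0.556·(-1.54,-0.19) = (-0.7142,1.4928)
  v3: (1-0.556)·(-1.52,2.21) + 0.556·(-2.39,-0.82) = (-2.0037,0.5253)
  v4: (1-0.556)·(-3.67,0.03) + 0.556·(-3.32,-1.84) = (-3.4754,-1.0097)
  v5: (1-0.556)·(0.63,-4.37) + 0.556·(-1.38,-3.92) = (-0.4876,-4.1198)
Perimeter = Σ |v_{i+1} − v_i|:
  edge 1→2: √(-2.6151² + 2.3847²) = 3.5391 (running 3.5391)
  edge 2→3: √(-1.2896² + -0.9674²) = 1.6121 (running 5.1513)
  edge 3→4: √(-1.4717² + -1.5350²) = 2.1265 (running 7.2778)
  edge 4→5: √(2.9878² + -3.1101²) = 4.3127 (running 11.5905)
  edge 5→1: √(2.3885² + 3.2278²) = 4.0154 (running 15.6060)
Perimeter = 15.6060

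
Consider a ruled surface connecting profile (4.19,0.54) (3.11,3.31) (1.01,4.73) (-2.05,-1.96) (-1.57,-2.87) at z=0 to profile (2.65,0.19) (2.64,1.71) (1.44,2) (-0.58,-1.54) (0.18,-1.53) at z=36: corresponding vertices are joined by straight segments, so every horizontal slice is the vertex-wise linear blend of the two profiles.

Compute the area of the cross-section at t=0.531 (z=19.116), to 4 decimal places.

Cross-section at t=0.531: each vertex is (1-t)·p0[i] + t·p1[i].
  v1: (1-0.531)·(4.19,0.54) + 0.531·(2.65,0.19) = (3.3723,0.3541)
  v2: (1-0.531)·(3.11,3.31) + 0.531·(2.64,1.71) = (2.8604,2.4604)
  v3: (1-0.531)·(1.01,4.73) + 0.531·(1.44,2) = (1.2383,3.2804)
  v4: (1-0.531)·(-2.05,-1.96) + 0.531·(-0.58,-1.54) = (-1.2694,-1.7370)
  v5: (1-0.531)·(-1.57,-2.87) + 0.531·(0.18,-1.53) = (-0.6408,-2.1585)
Shoelace sum Σ(x_i·y_{i+1} − x_{i+1}·y_i):
  i=1: 3.3723·2.4604 − 2.8604·0.3541 = +7.2841 (running +7.2841)
  i=2: 2.8604·3.2804 − 1.2383·2.4604 = +6.3365 (running +13.6206)
  i=3: 1.2383·-1.7370 − -1.2694·3.2804 = +2.0132 (running +15.6338)
  i=4: -1.2694·-2.1585 − -0.6408·-1.7370 = +1.6270 (running +17.2609)
  i=5: -0.6408·0.3541 − 3.3723·-2.1585 = +7.0520 (running +24.3128)
Area = |Σ|/2 = |24.3128|/2 = 12.1564

Area at t=0.531: 12.1564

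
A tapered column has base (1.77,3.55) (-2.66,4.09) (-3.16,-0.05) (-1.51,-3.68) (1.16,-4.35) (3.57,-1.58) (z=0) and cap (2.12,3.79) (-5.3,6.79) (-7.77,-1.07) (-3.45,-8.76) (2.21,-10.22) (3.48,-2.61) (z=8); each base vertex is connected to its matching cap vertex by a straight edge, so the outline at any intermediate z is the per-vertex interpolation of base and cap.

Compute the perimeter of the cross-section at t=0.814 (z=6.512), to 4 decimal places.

Perimeter at t=0.814: 41.1807

Cross-section at t=0.814: each vertex is (1-t)·p0[i] + t·p1[i].
  v1: (1-0.814)·(1.77,3.55) + 0.814·(2.12,3.79) = (2.0549,3.7454)
  v2: (1-0.814)·(-2.66,4.09) + 0.814·(-5.3,6.79) = (-4.8090,6.2878)
  v3: (1-0.814)·(-3.16,-0.05) + 0.814·(-7.77,-1.07) = (-6.9125,-0.8803)
  v4: (1-0.814)·(-1.51,-3.68) + 0.814·(-3.45,-8.76) = (-3.0892,-7.8151)
  v5: (1-0.814)·(1.16,-4.35) + 0.814·(2.21,-10.22) = (2.0147,-9.1282)
  v6: (1-0.814)·(3.57,-1.58) + 0.814·(3.48,-2.61) = (3.4967,-2.4184)
Perimeter = Σ |v_{i+1} − v_i|:
  edge 1→2: √(-6.8639² + 2.5424²) = 7.3196 (running 7.3196)
  edge 2→3: √(-2.1036² + -7.1681²) = 7.4704 (running 14.7900)
  edge 3→4: √(3.8234² + -6.9348²) = 7.9190 (running 22.7090)
  edge 4→5: √(5.1039² + -1.3131²) = 5.2701 (running 27.9790)
  edge 5→6: √(1.4820² + 6.7098²) = 6.8715 (running 34.8505)
  edge 6→1: √(-1.4418² + 6.1638²) = 6.3302 (running 41.1807)
Perimeter = 41.1807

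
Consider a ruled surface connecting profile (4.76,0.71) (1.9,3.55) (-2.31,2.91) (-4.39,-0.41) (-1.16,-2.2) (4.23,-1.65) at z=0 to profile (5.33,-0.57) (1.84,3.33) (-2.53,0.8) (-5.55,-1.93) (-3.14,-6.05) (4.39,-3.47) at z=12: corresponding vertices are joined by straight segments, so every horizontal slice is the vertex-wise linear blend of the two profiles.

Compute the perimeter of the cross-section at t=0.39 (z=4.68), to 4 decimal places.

Perimeter at t=0.39: 25.9259

Cross-section at t=0.39: each vertex is (1-t)·p0[i] + t·p1[i].
  v1: (1-0.39)·(4.76,0.71) + 0.39·(5.33,-0.57) = (4.9823,0.2108)
  v2: (1-0.39)·(1.9,3.55) + 0.39·(1.84,3.33) = (1.8766,3.4642)
  v3: (1-0.39)·(-2.31,2.91) + 0.39·(-2.53,0.8) = (-2.3958,2.0871)
  v4: (1-0.39)·(-4.39,-0.41) + 0.39·(-5.55,-1.93) = (-4.8424,-1.0028)
  v5: (1-0.39)·(-1.16,-2.2) + 0.39·(-3.14,-6.05) = (-1.9322,-3.7015)
  v6: (1-0.39)·(4.23,-1.65) + 0.39·(4.39,-3.47) = (4.2924,-2.3598)
Perimeter = Σ |v_{i+1} − v_i|:
  edge 1→2: √(-3.1057² + 3.2534²) = 4.4978 (running 4.4978)
  edge 2→3: √(-4.2724² + -1.3771²) = 4.4889 (running 8.9866)
  edge 3→4: √(-2.4466² + -3.0899²) = 3.9412 (running 12.9279)
  edge 4→5: √(2.9102² + -2.6987²) = 3.9689 (running 16.8968)
  edge 5→6: √(6.2246² + 1.3417²) = 6.3676 (running 23.2643)
  edge 6→1: √(0.6899² + 2.5706²) = 2.6616 (running 25.9259)
Perimeter = 25.9259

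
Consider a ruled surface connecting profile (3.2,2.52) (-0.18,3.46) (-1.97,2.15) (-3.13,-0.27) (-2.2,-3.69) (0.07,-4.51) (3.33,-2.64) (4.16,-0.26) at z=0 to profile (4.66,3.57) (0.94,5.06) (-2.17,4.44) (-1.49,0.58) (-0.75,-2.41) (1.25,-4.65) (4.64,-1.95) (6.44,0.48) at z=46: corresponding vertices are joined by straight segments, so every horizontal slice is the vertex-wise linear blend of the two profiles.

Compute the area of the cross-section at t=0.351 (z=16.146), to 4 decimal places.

Area at t=0.351: 45.2899

Cross-section at t=0.351: each vertex is (1-t)·p0[i] + t·p1[i].
  v1: (1-0.351)·(3.2,2.52) + 0.351·(4.66,3.57) = (3.7125,2.8885)
  v2: (1-0.351)·(-0.18,3.46) + 0.351·(0.94,5.06) = (0.2131,4.0216)
  v3: (1-0.351)·(-1.97,2.15) + 0.351·(-2.17,4.44) = (-2.0402,2.9538)
  v4: (1-0.351)·(-3.13,-0.27) + 0.351·(-1.49,0.58) = (-2.5544,0.0283)
  v5: (1-0.351)·(-2.2,-3.69) + 0.351·(-0.75,-2.41) = (-1.6911,-3.2407)
  v6: (1-0.351)·(0.07,-4.51) + 0.351·(1.25,-4.65) = (0.4842,-4.5591)
  v7: (1-0.351)·(3.33,-2.64) + 0.351·(4.64,-1.95) = (3.7898,-2.3978)
  v8: (1-0.351)·(4.16,-0.26) + 0.351·(6.44,0.48) = (4.9603,-0.0003)
Shoelace sum Σ(x_i·y_{i+1} − x_{i+1}·y_i):
  i=1: 3.7125·4.0216 − 0.2131·2.8885 = +14.3144 (running +14.3144)
  i=2: 0.2131·2.9538 − -2.0402·4.0216 = +8.8344 (running +23.1488)
  i=3: -2.0402·0.0283 − -2.5544·2.9538 = +7.4872 (running +30.6360)
  i=4: -2.5544·-3.2407 − -1.6911·0.0283 = +8.3259 (running +38.9619)
  i=5: -1.6911·-4.5591 − 0.4842·-3.2407 = +9.2788 (running +48.2407)
  i=6: 0.4842·-2.3978 − 3.7898·-4.5591 = +16.1173 (running +64.3580)
  i=7: 3.7898·-0.0003 − 4.9603·-2.3978 = +11.8928 (running +76.2509)
  i=8: 4.9603·2.8885 − 3.7125·-0.0003 = +14.3290 (running +90.5798)
Area = |Σ|/2 = |90.5798|/2 = 45.2899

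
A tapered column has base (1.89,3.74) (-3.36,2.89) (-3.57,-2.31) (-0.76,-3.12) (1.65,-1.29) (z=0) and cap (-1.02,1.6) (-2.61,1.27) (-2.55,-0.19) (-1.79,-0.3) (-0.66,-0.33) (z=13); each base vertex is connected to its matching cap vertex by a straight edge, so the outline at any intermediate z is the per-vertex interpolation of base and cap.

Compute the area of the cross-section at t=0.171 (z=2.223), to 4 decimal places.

Area at t=0.171: 23.5044

Cross-section at t=0.171: each vertex is (1-t)·p0[i] + t·p1[i].
  v1: (1-0.171)·(1.89,3.74) + 0.171·(-1.02,1.6) = (1.3924,3.3741)
  v2: (1-0.171)·(-3.36,2.89) + 0.171·(-2.61,1.27) = (-3.2317,2.6130)
  v3: (1-0.171)·(-3.57,-2.31) + 0.171·(-2.55,-0.19) = (-3.3956,-1.9475)
  v4: (1-0.171)·(-0.76,-3.12) + 0.171·(-1.79,-0.3) = (-0.9361,-2.6378)
  v5: (1-0.171)·(1.65,-1.29) + 0.171·(-0.66,-0.33) = (1.2550,-1.1258)
Shoelace sum Σ(x_i·y_{i+1} − x_{i+1}·y_i):
  i=1: 1.3924·2.6130 − -3.2317·3.3741 = +14.5424 (running +14.5424)
  i=2: -3.2317·-1.9475 − -3.3956·2.6130 = +15.1664 (running +29.7088)
  i=3: -3.3956·-2.6378 − -0.9361·-1.9475 = +7.1337 (running +36.8425)
  i=4: -0.9361·-1.1258 − 1.2550·-2.6378 = +4.3643 (running +41.2068)
  i=5: 1.2550·3.3741 − 1.3924·-1.1258 = +5.8020 (running +47.0088)
Area = |Σ|/2 = |47.0088|/2 = 23.5044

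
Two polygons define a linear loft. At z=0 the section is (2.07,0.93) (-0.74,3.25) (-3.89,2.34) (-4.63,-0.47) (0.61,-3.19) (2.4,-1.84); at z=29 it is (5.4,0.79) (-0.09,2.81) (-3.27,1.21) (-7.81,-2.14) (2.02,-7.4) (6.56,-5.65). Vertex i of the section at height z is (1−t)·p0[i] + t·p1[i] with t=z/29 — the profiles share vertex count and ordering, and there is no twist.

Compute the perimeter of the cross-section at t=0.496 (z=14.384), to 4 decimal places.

Perimeter at t=0.496: 28.7915

Cross-section at t=0.496: each vertex is (1-t)·p0[i] + t·p1[i].
  v1: (1-0.496)·(2.07,0.93) + 0.496·(5.4,0.79) = (3.7217,0.8606)
  v2: (1-0.496)·(-0.74,3.25) + 0.496·(-0.09,2.81) = (-0.4176,3.0318)
  v3: (1-0.496)·(-3.89,2.34) + 0.496·(-3.27,1.21) = (-3.5825,1.7795)
  v4: (1-0.496)·(-4.63,-0.47) + 0.496·(-7.81,-2.14) = (-6.2073,-1.2983)
  v5: (1-0.496)·(0.61,-3.19) + 0.496·(2.02,-7.4) = (1.3094,-5.2782)
  v6: (1-0.496)·(2.4,-1.84) + 0.496·(6.56,-5.65) = (4.4634,-3.7298)
Perimeter = Σ |v_{i+1} − v_i|:
  edge 1→2: √(-4.1393² + 2.1712²) = 4.6742 (running 4.6742)
  edge 2→3: √(-3.1649² + -1.2522²) = 3.4036 (running 8.0778)
  edge 3→4: √(-2.6248² + -3.0778²) = 4.0451 (running 12.1228)
  edge 4→5: √(7.5166² + -3.9798²) = 8.5052 (running 20.6281)
  edge 5→6: √(3.1540² + 1.5484²) = 3.5136 (running 24.1417)
  edge 6→1: √(-0.7417² + 4.5903²) = 4.6499 (running 28.7915)
Perimeter = 28.7915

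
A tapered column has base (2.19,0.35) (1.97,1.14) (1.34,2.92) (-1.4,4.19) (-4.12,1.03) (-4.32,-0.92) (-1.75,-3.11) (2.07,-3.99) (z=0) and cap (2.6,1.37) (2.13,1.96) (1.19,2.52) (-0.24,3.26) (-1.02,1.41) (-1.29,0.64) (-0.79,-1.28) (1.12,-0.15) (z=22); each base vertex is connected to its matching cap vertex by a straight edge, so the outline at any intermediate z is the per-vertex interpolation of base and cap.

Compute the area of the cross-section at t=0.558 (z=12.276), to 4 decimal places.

Cross-section at t=0.558: each vertex is (1-t)·p0[i] + t·p1[i].
  v1: (1-0.558)·(2.19,0.35) + 0.558·(2.6,1.37) = (2.4188,0.9192)
  v2: (1-0.558)·(1.97,1.14) + 0.558·(2.13,1.96) = (2.0593,1.5976)
  v3: (1-0.558)·(1.34,2.92) + 0.558·(1.19,2.52) = (1.2563,2.6968)
  v4: (1-0.558)·(-1.4,4.19) + 0.558·(-0.24,3.26) = (-0.7527,3.6711)
  v5: (1-0.558)·(-4.12,1.03) + 0.558·(-1.02,1.41) = (-2.3902,1.2420)
  v6: (1-0.558)·(-4.32,-0.92) + 0.558·(-1.29,0.64) = (-2.6293,-0.0495)
  v7: (1-0.558)·(-1.75,-3.11) + 0.558·(-0.79,-1.28) = (-1.2143,-2.0889)
  v8: (1-0.558)·(2.07,-3.99) + 0.558·(1.12,-0.15) = (1.5399,-1.8473)
Shoelace sum Σ(x_i·y_{i+1} − x_{i+1}·y_i):
  i=1: 2.4188·1.5976 − 2.0593·0.9192 = +1.9713 (running +1.9713)
  i=2: 2.0593·2.6968 − 1.2563·1.5976 = +3.5465 (running +5.5178)
  i=3: 1.2563·3.6711 − -0.7527·2.6968 = +6.6419 (running +12.1597)
  i=4: -0.7527·1.2420 − -2.3902·3.6711 = +7.8397 (running +19.9993)
  i=5: -2.3902·-0.0495 − -2.6293·1.2420 = +3.3840 (running +23.3833)
  i=6: -2.6293·-2.0889 − -1.2143·-0.0495 = +5.4320 (running +28.8154)
  i=7: -1.2143·-1.8473 − 1.5399·-2.0889 = +5.4598 (running +34.2752)
  i=8: 1.5399·0.9192 − 2.4188·-1.8473 = +5.8836 (running +40.1588)
Area = |Σ|/2 = |40.1588|/2 = 20.0794

Area at t=0.558: 20.0794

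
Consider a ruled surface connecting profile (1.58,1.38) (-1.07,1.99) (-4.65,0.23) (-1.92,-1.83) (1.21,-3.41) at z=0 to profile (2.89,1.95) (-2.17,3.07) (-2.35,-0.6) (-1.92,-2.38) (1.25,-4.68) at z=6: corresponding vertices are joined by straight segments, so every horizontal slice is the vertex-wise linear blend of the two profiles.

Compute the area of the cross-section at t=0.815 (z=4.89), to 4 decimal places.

Area at t=0.815: 25.4816

Cross-section at t=0.815: each vertex is (1-t)·p0[i] + t·p1[i].
  v1: (1-0.815)·(1.58,1.38) + 0.815·(2.89,1.95) = (2.6477,1.8445)
  v2: (1-0.815)·(-1.07,1.99) + 0.815·(-2.17,3.07) = (-1.9665,2.8702)
  v3: (1-0.815)·(-4.65,0.23) + 0.815·(-2.35,-0.6) = (-2.7755,-0.4464)
  v4: (1-0.815)·(-1.92,-1.83) + 0.815·(-1.92,-2.38) = (-1.9200,-2.2782)
  v5: (1-0.815)·(1.21,-3.41) + 0.815·(1.25,-4.68) = (1.2426,-4.4451)
Shoelace sum Σ(x_i·y_{i+1} − x_{i+1}·y_i):
  i=1: 2.6477·2.8702 − -1.9665·1.8445 = +11.2266 (running +11.2266)
  i=2: -1.9665·-0.4464 − -2.7755·2.8702 = +8.8442 (running +20.0708)
  i=3: -2.7755·-2.2782 − -1.9200·-0.4464 = +5.4661 (running +25.5369)
  i=4: -1.9200·-4.4451 − 1.2426·-2.2782 = +11.3654 (running +36.9023)
  i=5: 1.2426·1.8445 − 2.6477·-4.4451 = +14.0610 (running +50.9633)
Area = |Σ|/2 = |50.9633|/2 = 25.4816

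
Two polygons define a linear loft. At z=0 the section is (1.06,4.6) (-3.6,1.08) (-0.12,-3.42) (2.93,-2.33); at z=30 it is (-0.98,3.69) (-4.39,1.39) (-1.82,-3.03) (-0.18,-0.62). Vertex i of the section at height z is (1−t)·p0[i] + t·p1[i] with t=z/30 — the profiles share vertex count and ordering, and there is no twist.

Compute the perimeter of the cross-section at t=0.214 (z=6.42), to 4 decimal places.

Cross-section at t=0.214: each vertex is (1-t)·p0[i] + t·p1[i].
  v1: (1-0.214)·(1.06,4.6) + 0.214·(-0.98,3.69) = (0.6234,4.4053)
  v2: (1-0.214)·(-3.6,1.08) + 0.214·(-4.39,1.39) = (-3.7691,1.1463)
  v3: (1-0.214)·(-0.12,-3.42) + 0.214·(-1.82,-3.03) = (-0.4838,-3.3365)
  v4: (1-0.214)·(2.93,-2.33) + 0.214·(-0.18,-0.62) = (2.2645,-1.9641)
Perimeter = Σ |v_{i+1} − v_i|:
  edge 1→2: √(-4.3925² + -3.2589²) = 5.4694 (running 5.4694)
  edge 2→3: √(3.2853² + -4.4829²) = 5.5578 (running 11.0272)
  edge 3→4: √(2.7483² + 1.3725²) = 3.0719 (running 14.0991)
  edge 4→1: √(-1.6410² + 6.3693²) = 6.5773 (running 20.6765)
Perimeter = 20.6765

Perimeter at t=0.214: 20.6765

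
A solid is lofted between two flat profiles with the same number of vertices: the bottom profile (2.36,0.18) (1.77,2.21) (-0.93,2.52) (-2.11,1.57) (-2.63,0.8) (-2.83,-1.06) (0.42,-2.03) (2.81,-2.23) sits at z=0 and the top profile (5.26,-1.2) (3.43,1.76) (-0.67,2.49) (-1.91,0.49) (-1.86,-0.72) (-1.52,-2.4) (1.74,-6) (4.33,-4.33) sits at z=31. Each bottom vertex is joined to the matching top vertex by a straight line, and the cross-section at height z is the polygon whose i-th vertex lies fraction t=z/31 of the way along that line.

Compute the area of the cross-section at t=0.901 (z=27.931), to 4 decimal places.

Cross-section at t=0.901: each vertex is (1-t)·p0[i] + t·p1[i].
  v1: (1-0.901)·(2.36,0.18) + 0.901·(5.26,-1.2) = (4.9729,-1.0634)
  v2: (1-0.901)·(1.77,2.21) + 0.901·(3.43,1.76) = (3.2657,1.8046)
  v3: (1-0.901)·(-0.93,2.52) + 0.901·(-0.67,2.49) = (-0.6957,2.4930)
  v4: (1-0.901)·(-2.11,1.57) + 0.901·(-1.91,0.49) = (-1.9298,0.5969)
  v5: (1-0.901)·(-2.63,0.8) + 0.901·(-1.86,-0.72) = (-1.9362,-0.5695)
  v6: (1-0.901)·(-2.83,-1.06) + 0.901·(-1.52,-2.4) = (-1.6497,-2.2673)
  v7: (1-0.901)·(0.42,-2.03) + 0.901·(1.74,-6) = (1.6093,-5.6070)
  v8: (1-0.901)·(2.81,-2.23) + 0.901·(4.33,-4.33) = (4.1795,-4.1221)
Shoelace sum Σ(x_i·y_{i+1} − x_{i+1}·y_i):
  i=1: 4.9729·1.8046 − 3.2657·-1.0634 = +12.4465 (running +12.4465)
  i=2: 3.2657·2.4930 − -0.6957·1.8046 = +9.3967 (running +21.8432)
  i=3: -0.6957·0.5969 − -1.9298·2.4930 = +4.3956 (running +26.2388)
  i=4: -1.9298·-0.5695 − -1.9362·0.5969 = +2.2548 (running +28.4936)
  i=5: -1.9362·-2.2673 − -1.6497·-0.5695 = +3.4506 (running +31.9442)
  i=6: -1.6497·-5.6070 − 1.6093·-2.2673 = +12.8986 (running +44.8428)
  i=7: 1.6093·-4.1221 − 4.1795·-5.6070 = +16.8007 (running +61.6435)
  i=8: 4.1795·-1.0634 − 4.9729·-4.1221 = +16.0544 (running +77.6979)
Area = |Σ|/2 = |77.6979|/2 = 38.8489

Area at t=0.901: 38.8489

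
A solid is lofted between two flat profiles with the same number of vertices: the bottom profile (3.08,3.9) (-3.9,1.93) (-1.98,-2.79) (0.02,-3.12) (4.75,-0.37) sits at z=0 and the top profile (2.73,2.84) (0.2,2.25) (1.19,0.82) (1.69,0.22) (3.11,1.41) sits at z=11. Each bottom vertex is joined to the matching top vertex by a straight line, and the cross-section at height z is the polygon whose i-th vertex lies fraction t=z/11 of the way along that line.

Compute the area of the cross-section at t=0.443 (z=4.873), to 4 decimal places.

Area at t=0.443: 19.1134

Cross-section at t=0.443: each vertex is (1-t)·p0[i] + t·p1[i].
  v1: (1-0.443)·(3.08,3.9) + 0.443·(2.73,2.84) = (2.9249,3.4304)
  v2: (1-0.443)·(-3.9,1.93) + 0.443·(0.2,2.25) = (-2.0837,2.0718)
  v3: (1-0.443)·(-1.98,-2.79) + 0.443·(1.19,0.82) = (-0.5757,-1.1908)
  v4: (1-0.443)·(0.02,-3.12) + 0.443·(1.69,0.22) = (0.7598,-1.6404)
  v5: (1-0.443)·(4.75,-0.37) + 0.443·(3.11,1.41) = (4.0235,0.4185)
Shoelace sum Σ(x_i·y_{i+1} − x_{i+1}·y_i):
  i=1: 2.9249·2.0718 − -2.0837·3.4304 = +13.2078 (running +13.2078)
  i=2: -2.0837·-1.1908 − -0.5757·2.0718 = +3.6739 (running +16.8817)
  i=3: -0.5757·-1.6404 − 0.7598·-1.1908 = +1.8491 (running +18.7308)
  i=4: 0.7598·0.4185 − 4.0235·-1.6404 = +6.9180 (running +25.6488)
  i=5: 4.0235·3.4304 − 2.9249·0.4185 = +12.5780 (running +38.2268)
Area = |Σ|/2 = |38.2268|/2 = 19.1134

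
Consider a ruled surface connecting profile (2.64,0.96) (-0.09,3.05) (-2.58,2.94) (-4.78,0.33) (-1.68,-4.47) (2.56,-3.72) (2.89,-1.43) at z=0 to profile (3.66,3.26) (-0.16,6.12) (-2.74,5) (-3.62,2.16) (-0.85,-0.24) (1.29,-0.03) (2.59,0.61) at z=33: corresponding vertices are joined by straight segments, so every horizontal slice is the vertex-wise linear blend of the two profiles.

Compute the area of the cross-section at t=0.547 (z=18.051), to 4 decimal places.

Area at t=0.547: 34.2961

Cross-section at t=0.547: each vertex is (1-t)·p0[i] + t·p1[i].
  v1: (1-0.547)·(2.64,0.96) + 0.547·(3.66,3.26) = (3.1979,2.2181)
  v2: (1-0.547)·(-0.09,3.05) + 0.547·(-0.16,6.12) = (-0.1283,4.7293)
  v3: (1-0.547)·(-2.58,2.94) + 0.547·(-2.74,5) = (-2.6675,4.0668)
  v4: (1-0.547)·(-4.78,0.33) + 0.547·(-3.62,2.16) = (-4.1455,1.3310)
  v5: (1-0.547)·(-1.68,-4.47) + 0.547·(-0.85,-0.24) = (-1.2260,-2.1562)
  v6: (1-0.547)·(2.56,-3.72) + 0.547·(1.29,-0.03) = (1.8653,-1.7016)
  v7: (1-0.547)·(2.89,-1.43) + 0.547·(2.59,0.61) = (2.7259,-0.3141)
Shoelace sum Σ(x_i·y_{i+1} − x_{i+1}·y_i):
  i=1: 3.1979·4.7293 − -0.1283·2.2181 = +15.4085 (running +15.4085)
  i=2: -0.1283·4.0668 − -2.6675·4.7293 = +12.0937 (running +27.5023)
  i=3: -2.6675·1.3310 − -4.1455·4.0668 = +13.3084 (running +40.8107)
  i=4: -4.1455·-2.1562 − -1.2260·1.3310 = +10.5702 (running +51.3810)
  i=5: -1.2260·-1.7016 − 1.8653·-2.1562 = +6.1081 (running +57.4890)
  i=6: 1.8653·-0.3141 − 2.7259·-1.7016 = +4.0524 (running +61.5414)
  i=7: 2.7259·2.2181 − 3.1979·-0.3141 = +7.0509 (running +68.5923)
Area = |Σ|/2 = |68.5923|/2 = 34.2961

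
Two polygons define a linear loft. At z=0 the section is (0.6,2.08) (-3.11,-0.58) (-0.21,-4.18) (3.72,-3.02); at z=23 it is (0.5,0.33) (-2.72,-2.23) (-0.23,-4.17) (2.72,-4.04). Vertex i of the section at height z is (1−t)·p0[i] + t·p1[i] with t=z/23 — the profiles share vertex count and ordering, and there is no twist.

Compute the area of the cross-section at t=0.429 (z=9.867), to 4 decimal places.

Cross-section at t=0.429: each vertex is (1-t)·p0[i] + t·p1[i].
  v1: (1-0.429)·(0.6,2.08) + 0.429·(0.5,0.33) = (0.5571,1.3292)
  v2: (1-0.429)·(-3.11,-0.58) + 0.429·(-2.72,-2.23) = (-2.9427,-1.2878)
  v3: (1-0.429)·(-0.21,-4.18) + 0.429·(-0.23,-4.17) = (-0.2186,-4.1757)
  v4: (1-0.429)·(3.72,-3.02) + 0.429·(2.72,-4.04) = (3.2910,-3.4576)
Shoelace sum Σ(x_i·y_{i+1} − x_{i+1}·y_i):
  i=1: 0.5571·-1.2878 − -2.9427·1.3292 = +3.1941 (running +3.1941)
  i=2: -2.9427·-4.1757 − -0.2186·-1.2878 = +12.0063 (running +15.2004)
  i=3: -0.2186·-3.4576 − 3.2910·-4.1757 = +14.4980 (running +29.6985)
  i=4: 3.2910·1.3292 − 0.5571·-3.4576 = +6.3008 (running +35.9992)
Area = |Σ|/2 = |35.9992|/2 = 17.9996

Area at t=0.429: 17.9996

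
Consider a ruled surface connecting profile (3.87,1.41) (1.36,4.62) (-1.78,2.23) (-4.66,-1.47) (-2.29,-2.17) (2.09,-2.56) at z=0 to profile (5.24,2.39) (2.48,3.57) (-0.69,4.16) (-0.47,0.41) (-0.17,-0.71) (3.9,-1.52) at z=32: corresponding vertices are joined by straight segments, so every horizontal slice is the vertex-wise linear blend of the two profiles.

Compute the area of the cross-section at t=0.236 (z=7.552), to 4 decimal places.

Cross-section at t=0.236: each vertex is (1-t)·p0[i] + t·p1[i].
  v1: (1-0.236)·(3.87,1.41) + 0.236·(5.24,2.39) = (4.1933,1.6413)
  v2: (1-0.236)·(1.36,4.62) + 0.236·(2.48,3.57) = (1.6243,4.3722)
  v3: (1-0.236)·(-1.78,2.23) + 0.236·(-0.69,4.16) = (-1.5228,2.6855)
  v4: (1-0.236)·(-4.66,-1.47) + 0.236·(-0.47,0.41) = (-3.6712,-1.0263)
  v5: (1-0.236)·(-2.29,-2.17) + 0.236·(-0.17,-0.71) = (-1.7897,-1.8254)
  v6: (1-0.236)·(2.09,-2.56) + 0.236·(3.9,-1.52) = (2.5172,-2.3146)
Shoelace sum Σ(x_i·y_{i+1} − x_{i+1}·y_i):
  i=1: 4.1933·4.3722 − 1.6243·1.6413 = +15.6681 (running +15.6681)
  i=2: 1.6243·2.6855 − -1.5228·4.3722 = +11.0199 (running +26.6880)
  i=3: -1.5228·-1.0263 − -3.6712·2.6855 = +11.4217 (running +38.1096)
  i=4: -3.6712·-1.8254 − -1.7897·-1.0263 = +4.8647 (running +42.9743)
  i=5: -1.7897·-2.3146 − 2.5172·-1.8254 = +8.7372 (running +51.7116)
  i=6: 2.5172·1.6413 − 4.1933·-2.3146 = +13.8371 (running +65.5486)
Area = |Σ|/2 = |65.5486|/2 = 32.7743

Area at t=0.236: 32.7743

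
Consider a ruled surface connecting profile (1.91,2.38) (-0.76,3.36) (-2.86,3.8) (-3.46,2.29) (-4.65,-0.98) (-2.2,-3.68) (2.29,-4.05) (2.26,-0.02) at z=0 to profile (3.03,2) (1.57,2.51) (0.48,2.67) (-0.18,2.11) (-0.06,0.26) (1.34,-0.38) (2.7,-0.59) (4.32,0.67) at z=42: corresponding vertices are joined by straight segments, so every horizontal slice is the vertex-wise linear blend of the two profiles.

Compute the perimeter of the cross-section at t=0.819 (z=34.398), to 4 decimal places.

Perimeter at t=0.819: 14.0795

Cross-section at t=0.819: each vertex is (1-t)·p0[i] + t·p1[i].
  v1: (1-0.819)·(1.91,2.38) + 0.819·(3.03,2) = (2.8273,2.0688)
  v2: (1-0.819)·(-0.76,3.36) + 0.819·(1.57,2.51) = (1.1483,2.6639)
  v3: (1-0.819)·(-2.86,3.8) + 0.819·(0.48,2.67) = (-0.1245,2.8745)
  v4: (1-0.819)·(-3.46,2.29) + 0.819·(-0.18,2.11) = (-0.7737,2.1426)
  v5: (1-0.819)·(-4.65,-0.98) + 0.819·(-0.06,0.26) = (-0.8908,0.0356)
  v6: (1-0.819)·(-2.2,-3.68) + 0.819·(1.34,-0.38) = (0.6993,-0.9773)
  v7: (1-0.819)·(2.29,-4.05) + 0.819·(2.7,-0.59) = (2.6258,-1.2163)
  v8: (1-0.819)·(2.26,-0.02) + 0.819·(4.32,0.67) = (3.9471,0.5451)
Perimeter = Σ |v_{i+1} − v_i|:
  edge 1→2: √(-1.6790² + 0.5951²) = 1.7813 (running 1.7813)
  edge 2→3: √(-1.2728² + 0.2107²) = 1.2901 (running 3.0715)
  edge 3→4: √(-0.6491² + -0.7319²) = 0.9783 (running 4.0498)
  edge 4→5: √(-0.1171² + -2.1070²) = 2.1103 (running 6.1601)
  edge 5→6: √(1.5901² + -1.0129²) = 1.8852 (running 8.0453)
  edge 6→7: √(1.9265² + -0.2390²) = 1.9413 (running 9.9866)
  edge 7→8: √(1.3213² + 1.7614²) = 2.2019 (running 12.1885)
  edge 8→1: √(-1.1199² + 1.5237²) = 1.8909 (running 14.0795)
Perimeter = 14.0795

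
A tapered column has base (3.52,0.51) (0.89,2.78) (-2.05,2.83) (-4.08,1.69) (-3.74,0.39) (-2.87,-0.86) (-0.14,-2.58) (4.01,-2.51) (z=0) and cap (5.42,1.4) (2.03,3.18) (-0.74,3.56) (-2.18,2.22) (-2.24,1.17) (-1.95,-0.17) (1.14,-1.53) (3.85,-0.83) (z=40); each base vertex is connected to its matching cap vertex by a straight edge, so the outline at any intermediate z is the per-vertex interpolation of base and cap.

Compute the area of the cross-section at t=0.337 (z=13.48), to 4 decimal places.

Area at t=0.337: 30.0948

Cross-section at t=0.337: each vertex is (1-t)·p0[i] + t·p1[i].
  v1: (1-0.337)·(3.52,0.51) + 0.337·(5.42,1.4) = (4.1603,0.8099)
  v2: (1-0.337)·(0.89,2.78) + 0.337·(2.03,3.18) = (1.2742,2.9148)
  v3: (1-0.337)·(-2.05,2.83) + 0.337·(-0.74,3.56) = (-1.6085,3.0760)
  v4: (1-0.337)·(-4.08,1.69) + 0.337·(-2.18,2.22) = (-3.4397,1.8686)
  v5: (1-0.337)·(-3.74,0.39) + 0.337·(-2.24,1.17) = (-3.2345,0.6529)
  v6: (1-0.337)·(-2.87,-0.86) + 0.337·(-1.95,-0.17) = (-2.5600,-0.6275)
  v7: (1-0.337)·(-0.14,-2.58) + 0.337·(1.14,-1.53) = (0.2914,-2.2262)
  v8: (1-0.337)·(4.01,-2.51) + 0.337·(3.85,-0.83) = (3.9561,-1.9438)
Shoelace sum Σ(x_i·y_{i+1} − x_{i+1}·y_i):
  i=1: 4.1603·2.9148 − 1.2742·0.8099 = +11.0944 (running +11.0944)
  i=2: 1.2742·3.0760 − -1.6085·2.9148 = +8.6079 (running +19.7024)
  i=3: -1.6085·1.8686 − -3.4397·3.0760 = +7.5748 (running +27.2772)
  i=4: -3.4397·0.6529 − -3.2345·1.8686 = +3.7984 (running +31.0756)
  i=5: -3.2345·-0.6275 − -2.5600·0.6529 = +3.7008 (running +34.7764)
  i=6: -2.5600·-2.2262 − 0.2914·-0.6275 = +5.8817 (running +40.6581)
  i=7: 0.2914·-1.9438 − 3.9561·-2.2262 = +8.2405 (running +48.8986)
  i=8: 3.9561·0.8099 − 4.1603·-1.9438 = +11.2911 (running +60.1897)
Area = |Σ|/2 = |60.1897|/2 = 30.0948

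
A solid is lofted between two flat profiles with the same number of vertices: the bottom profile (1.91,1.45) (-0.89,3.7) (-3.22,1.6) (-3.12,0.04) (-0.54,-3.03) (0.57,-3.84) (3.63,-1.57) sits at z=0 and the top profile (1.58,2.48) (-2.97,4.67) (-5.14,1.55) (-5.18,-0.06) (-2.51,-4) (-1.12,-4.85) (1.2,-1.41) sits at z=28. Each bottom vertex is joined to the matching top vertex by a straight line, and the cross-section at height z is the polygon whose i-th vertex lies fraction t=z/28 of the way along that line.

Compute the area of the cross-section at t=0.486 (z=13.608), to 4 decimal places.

Cross-section at t=0.486: each vertex is (1-t)·p0[i] + t·p1[i].
  v1: (1-0.486)·(1.91,1.45) + 0.486·(1.58,2.48) = (1.7496,1.9506)
  v2: (1-0.486)·(-0.89,3.7) + 0.486·(-2.97,4.67) = (-1.9009,4.1714)
  v3: (1-0.486)·(-3.22,1.6) + 0.486·(-5.14,1.55) = (-4.1531,1.5757)
  v4: (1-0.486)·(-3.12,0.04) + 0.486·(-5.18,-0.06) = (-4.1212,-0.0086)
  v5: (1-0.486)·(-0.54,-3.03) + 0.486·(-2.51,-4) = (-1.4974,-3.5014)
  v6: (1-0.486)·(0.57,-3.84) + 0.486·(-1.12,-4.85) = (-0.2513,-4.3309)
  v7: (1-0.486)·(3.63,-1.57) + 0.486·(1.2,-1.41) = (2.4490,-1.4922)
Shoelace sum Σ(x_i·y_{i+1} − x_{i+1}·y_i):
  i=1: 1.7496·4.1714 − -1.9009·1.9506 = +11.0062 (running +11.0062)
  i=2: -1.9009·1.5757 − -4.1531·4.1714 = +14.3292 (running +25.3354)
  i=3: -4.1531·-0.0086 − -4.1212·1.5757 = +6.5294 (running +31.8648)
  i=4: -4.1212·-3.5014 − -1.4974·-0.0086 = +14.4170 (running +46.2819)
  i=5: -1.4974·-4.3309 − -0.2513·-3.5014 = +5.6051 (running +51.8869)
  i=6: -0.2513·-1.4922 − 2.4490·-4.3309 = +10.9814 (running +62.8684)
  i=7: 2.4490·1.9506 − 1.7496·-1.4922 = +7.3879 (running +70.2562)
Area = |Σ|/2 = |70.2562|/2 = 35.1281

Area at t=0.486: 35.1281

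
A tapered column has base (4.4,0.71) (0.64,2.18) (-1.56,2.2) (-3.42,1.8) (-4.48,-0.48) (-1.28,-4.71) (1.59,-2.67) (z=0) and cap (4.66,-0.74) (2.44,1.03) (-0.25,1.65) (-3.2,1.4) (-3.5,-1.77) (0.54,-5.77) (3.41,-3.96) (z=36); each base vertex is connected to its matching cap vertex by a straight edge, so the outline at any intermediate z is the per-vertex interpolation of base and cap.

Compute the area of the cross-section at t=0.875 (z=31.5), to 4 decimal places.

Cross-section at t=0.875: each vertex is (1-t)·p0[i] + t·p1[i].
  v1: (1-0.875)·(4.4,0.71) + 0.875·(4.66,-0.74) = (4.6275,-0.5587)
  v2: (1-0.875)·(0.64,2.18) + 0.875·(2.44,1.03) = (2.2150,1.1738)
  v3: (1-0.875)·(-1.56,2.2) + 0.875·(-0.25,1.65) = (-0.4138,1.7188)
  v4: (1-0.875)·(-3.42,1.8) + 0.875·(-3.2,1.4) = (-3.2275,1.4500)
  v5: (1-0.875)·(-4.48,-0.48) + 0.875·(-3.5,-1.77) = (-3.6225,-1.6088)
  v6: (1-0.875)·(-1.28,-4.71) + 0.875·(0.54,-5.77) = (0.3125,-5.6375)
  v7: (1-0.875)·(1.59,-2.67) + 0.875·(3.41,-3.96) = (3.1825,-3.7988)
Shoelace sum Σ(x_i·y_{i+1} − x_{i+1}·y_i):
  i=1: 4.6275·1.1738 − 2.2150·-0.5587 = +6.6692 (running +6.6692)
  i=2: 2.2150·1.7188 − -0.4138·1.1738 = +4.2927 (running +10.9618)
  i=3: -0.4138·1.4500 − -3.2275·1.7188 = +4.9473 (running +15.9092)
  i=4: -3.2275·-1.6088 − -3.6225·1.4500 = +10.4449 (running +26.3540)
  i=5: -3.6225·-5.6375 − 0.3125·-1.6088 = +20.9246 (running +47.2786)
  i=6: 0.3125·-3.7988 − 3.1825·-5.6375 = +16.7542 (running +64.0328)
  i=7: 3.1825·-0.5587 − 4.6275·-3.7988 = +15.8005 (running +79.8333)
Area = |Σ|/2 = |79.8333|/2 = 39.9167

Area at t=0.875: 39.9167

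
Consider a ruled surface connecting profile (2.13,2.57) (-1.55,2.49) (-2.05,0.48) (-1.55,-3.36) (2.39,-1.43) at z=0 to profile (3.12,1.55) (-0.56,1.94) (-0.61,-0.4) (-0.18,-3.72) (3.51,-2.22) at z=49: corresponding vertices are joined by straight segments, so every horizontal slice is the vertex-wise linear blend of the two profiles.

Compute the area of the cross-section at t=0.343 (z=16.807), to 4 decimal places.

Cross-section at t=0.343: each vertex is (1-t)·p0[i] + t·p1[i].
  v1: (1-0.343)·(2.13,2.57) + 0.343·(3.12,1.55) = (2.4696,2.2201)
  v2: (1-0.343)·(-1.55,2.49) + 0.343·(-0.56,1.94) = (-1.2104,2.3014)
  v3: (1-0.343)·(-2.05,0.48) + 0.343·(-0.61,-0.4) = (-1.5561,0.1782)
  v4: (1-0.343)·(-1.55,-3.36) + 0.343·(-0.18,-3.72) = (-1.0801,-3.4835)
  v5: (1-0.343)·(2.39,-1.43) + 0.343·(3.51,-2.22) = (2.7742,-1.7010)
Shoelace sum Σ(x_i·y_{i+1} − x_{i+1}·y_i):
  i=1: 2.4696·2.3014 − -1.2104·2.2201 = +8.3707 (running +8.3707)
  i=2: -1.2104·0.1782 − -1.5561·2.3014 = +3.3654 (running +11.7361)
  i=3: -1.5561·-3.4835 − -1.0801·0.1782 = +5.6130 (running +17.3491)
  i=4: -1.0801·-1.7010 − 2.7742·-3.4835 = +11.5009 (running +28.8500)
  i=5: 2.7742·2.2201 − 2.4696·-1.7010 = +10.3597 (running +39.2097)
Area = |Σ|/2 = |39.2097|/2 = 19.6049

Area at t=0.343: 19.6049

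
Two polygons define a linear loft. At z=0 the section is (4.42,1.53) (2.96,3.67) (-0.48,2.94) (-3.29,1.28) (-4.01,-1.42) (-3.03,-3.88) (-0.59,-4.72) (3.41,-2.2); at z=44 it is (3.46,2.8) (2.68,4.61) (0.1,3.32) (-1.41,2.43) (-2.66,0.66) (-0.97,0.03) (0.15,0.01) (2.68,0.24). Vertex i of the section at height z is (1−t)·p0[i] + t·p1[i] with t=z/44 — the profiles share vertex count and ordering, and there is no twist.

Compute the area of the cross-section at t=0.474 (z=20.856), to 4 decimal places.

Area at t=0.474: 31.6562

Cross-section at t=0.474: each vertex is (1-t)·p0[i] + t·p1[i].
  v1: (1-0.474)·(4.42,1.53) + 0.474·(3.46,2.8) = (3.9650,2.1320)
  v2: (1-0.474)·(2.96,3.67) + 0.474·(2.68,4.61) = (2.8273,4.1156)
  v3: (1-0.474)·(-0.48,2.94) + 0.474·(0.1,3.32) = (-0.2051,3.1201)
  v4: (1-0.474)·(-3.29,1.28) + 0.474·(-1.41,2.43) = (-2.3989,1.8251)
  v5: (1-0.474)·(-4.01,-1.42) + 0.474·(-2.66,0.66) = (-3.3701,-0.4341)
  v6: (1-0.474)·(-3.03,-3.88) + 0.474·(-0.97,0.03) = (-2.0536,-2.0267)
  v7: (1-0.474)·(-0.59,-4.72) + 0.474·(0.15,0.01) = (-0.2392,-2.4780)
  v8: (1-0.474)·(3.41,-2.2) + 0.474·(2.68,0.24) = (3.0640,-1.0434)
Shoelace sum Σ(x_i·y_{i+1} − x_{i+1}·y_i):
  i=1: 3.9650·4.1156 − 2.8273·2.1320 = +10.2903 (running +10.2903)
  i=2: 2.8273·3.1201 − -0.2051·4.1156 = +9.6655 (running +19.9558)
  i=3: -0.2051·1.8251 − -2.3989·3.1201 = +7.1105 (running +27.0663)
  i=4: -2.3989·-0.4341 − -3.3701·1.8251 = +7.1921 (running +34.2584)
  i=5: -3.3701·-2.0267 − -2.0536·-0.4341 = +5.9386 (running +40.1970)
  i=6: -2.0536·-2.4780 − -0.2392·-2.0267 = +4.6038 (running +44.8008)
  i=7: -0.2392·-1.0434 − 3.0640·-2.4780 = +7.8421 (running +52.6429)
  i=8: 3.0640·2.1320 − 3.9650·-1.0434 = +10.6695 (running +63.3125)
Area = |Σ|/2 = |63.3125|/2 = 31.6562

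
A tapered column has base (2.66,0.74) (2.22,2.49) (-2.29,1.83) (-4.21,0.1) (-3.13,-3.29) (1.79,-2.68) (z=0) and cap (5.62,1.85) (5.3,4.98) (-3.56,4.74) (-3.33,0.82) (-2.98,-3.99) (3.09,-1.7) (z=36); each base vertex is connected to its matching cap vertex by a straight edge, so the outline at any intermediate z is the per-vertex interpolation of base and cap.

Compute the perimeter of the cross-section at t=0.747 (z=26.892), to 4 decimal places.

Perimeter at t=0.747: 28.6073

Cross-section at t=0.747: each vertex is (1-t)·p0[i] + t·p1[i].
  v1: (1-0.747)·(2.66,0.74) + 0.747·(5.62,1.85) = (4.8711,1.5692)
  v2: (1-0.747)·(2.22,2.49) + 0.747·(5.3,4.98) = (4.5208,4.3500)
  v3: (1-0.747)·(-2.29,1.83) + 0.747·(-3.56,4.74) = (-3.2387,4.0038)
  v4: (1-0.747)·(-4.21,0.1) + 0.747·(-3.33,0.82) = (-3.5526,0.6378)
  v5: (1-0.747)·(-3.13,-3.29) + 0.747·(-2.98,-3.99) = (-3.0179,-3.8129)
  v6: (1-0.747)·(1.79,-2.68) + 0.747·(3.09,-1.7) = (2.7611,-1.9479)
Perimeter = Σ |v_{i+1} − v_i|:
  edge 1→2: √(-0.3504² + 2.7809²) = 2.8028 (running 2.8028)
  edge 2→3: √(-7.7595² + -0.3463²) = 7.7672 (running 10.5700)
  edge 3→4: √(-0.3139² + -3.3659²) = 3.3805 (running 13.9506)
  edge 4→5: √(0.5347² + -4.4507²) = 4.4827 (running 18.4333)
  edge 5→6: √(5.7790² + 1.8650²) = 6.0725 (running 24.5058)
  edge 6→1: √(2.1100² + 3.5171²) = 4.1015 (running 28.6073)
Perimeter = 28.6073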